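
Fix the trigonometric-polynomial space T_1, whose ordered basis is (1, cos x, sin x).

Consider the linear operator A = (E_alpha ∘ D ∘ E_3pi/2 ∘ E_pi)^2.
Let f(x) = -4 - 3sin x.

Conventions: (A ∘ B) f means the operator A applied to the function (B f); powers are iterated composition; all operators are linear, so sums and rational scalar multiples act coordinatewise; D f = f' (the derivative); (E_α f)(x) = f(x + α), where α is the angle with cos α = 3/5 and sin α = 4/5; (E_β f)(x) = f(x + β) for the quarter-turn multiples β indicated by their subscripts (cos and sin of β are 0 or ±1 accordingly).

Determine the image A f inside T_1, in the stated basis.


the image equals g(x) = -(72/25)cos x + (21/25)sin x

E_pi f = -4 + 3sin x
E_3pi/2 E_pi f = -4 - 3cos x
D E_3pi/2 E_pi f = 3sin x
E_alpha (D ∘ E_3pi/2 ∘ E_pi) f = (12/5)cos x + (9/5)sin x
E_pi (E_alpha ∘ D ∘ E_3pi/2 ∘ E_pi) f = -(12/5)cos x - (9/5)sin x
E_3pi/2 E_pi (E_alpha ∘ D ∘ E_3pi/2 ∘ E_pi) f = (9/5)cos x - (12/5)sin x
D E_3pi/2 E_pi (E_alpha ∘ D ∘ E_3pi/2 ∘ E_pi) f = -(12/5)cos x - (9/5)sin x
E_alpha (D ∘ E_3pi/2 ∘ E_pi) (E_alpha ∘ D ∘ E_3pi/2 ∘ E_pi) f = -(72/25)cos x + (21/25)sin x


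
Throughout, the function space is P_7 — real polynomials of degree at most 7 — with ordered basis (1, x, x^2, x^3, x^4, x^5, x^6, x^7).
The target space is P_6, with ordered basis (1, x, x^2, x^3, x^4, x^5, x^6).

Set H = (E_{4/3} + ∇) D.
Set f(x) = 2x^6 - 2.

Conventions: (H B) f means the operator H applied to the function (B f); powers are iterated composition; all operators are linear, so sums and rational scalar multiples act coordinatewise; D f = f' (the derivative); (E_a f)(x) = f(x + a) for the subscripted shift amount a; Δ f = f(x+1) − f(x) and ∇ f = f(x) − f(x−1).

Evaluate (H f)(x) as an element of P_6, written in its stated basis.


the result is g(x) = 12x^5 + 140x^4 + (280/3)x^3 + (3640/9)x^2 + (3500/27)x + 5068/81

D f = 12x^5
E_{4/3} D f = 12x^5 + 80x^4 + (640/3)x^3 + (2560/9)x^2 + (5120/27)x + 4096/81
∇ D f = 60x^4 - 120x^3 + 120x^2 - 60x + 12
(E_{4/3} + ∇) D f = 12x^5 + 140x^4 + (280/3)x^3 + (3640/9)x^2 + (3500/27)x + 5068/81


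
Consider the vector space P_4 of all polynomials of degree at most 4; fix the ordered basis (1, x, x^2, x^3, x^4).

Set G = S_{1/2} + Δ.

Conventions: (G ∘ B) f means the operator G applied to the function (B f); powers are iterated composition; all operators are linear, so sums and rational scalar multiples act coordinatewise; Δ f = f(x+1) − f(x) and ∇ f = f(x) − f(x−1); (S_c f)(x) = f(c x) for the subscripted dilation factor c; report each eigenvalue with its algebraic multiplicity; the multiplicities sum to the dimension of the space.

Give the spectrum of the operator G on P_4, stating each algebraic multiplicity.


image of 1: 1
image of x: (1/2)x + 1
image of x^2: (1/4)x^2 + 2x + 1
image of x^3: (1/8)x^3 + 3x^2 + 3x + 1
image of x^4: (1/16)x^4 + 4x^3 + 6x^2 + 4x + 1
the matrix is upper triangular; its diagonal is (1, 1/2, 1/4, 1/8, 1/16)
for a triangular matrix the eigenvalues are the diagonal entries, with algebraic multiplicity their repetition count

λ = 1/16 (multiplicity 1), λ = 1/8 (multiplicity 1), λ = 1/4 (multiplicity 1), λ = 1/2 (multiplicity 1), λ = 1 (multiplicity 1)


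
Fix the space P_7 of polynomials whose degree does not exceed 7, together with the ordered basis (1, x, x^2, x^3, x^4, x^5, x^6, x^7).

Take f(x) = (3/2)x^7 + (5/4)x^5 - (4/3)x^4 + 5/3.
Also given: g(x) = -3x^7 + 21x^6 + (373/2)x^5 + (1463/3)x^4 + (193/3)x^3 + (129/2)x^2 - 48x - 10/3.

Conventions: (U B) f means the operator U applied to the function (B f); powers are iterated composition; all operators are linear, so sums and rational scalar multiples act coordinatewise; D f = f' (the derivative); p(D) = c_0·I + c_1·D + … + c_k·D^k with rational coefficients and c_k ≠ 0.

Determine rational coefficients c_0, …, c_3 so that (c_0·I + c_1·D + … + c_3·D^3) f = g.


D^0 f = (3/2)x^7 + (5/4)x^5 - (4/3)x^4 + 5/3
D^1 f = (21/2)x^6 + (25/4)x^4 - (16/3)x^3
D^2 f = 63x^5 + 25x^3 - 16x^2
D^3 f = 315x^4 + 75x^2 - 32x
matching coefficients of g against c_0 f + c_1 Df + … from the top degree down determines the c_i
solution: c_0 = -2, c_1 = 2, c_2 = 3, c_3 = 3/2

c_0 = -2, c_1 = 2, c_2 = 3, c_3 = 3/2


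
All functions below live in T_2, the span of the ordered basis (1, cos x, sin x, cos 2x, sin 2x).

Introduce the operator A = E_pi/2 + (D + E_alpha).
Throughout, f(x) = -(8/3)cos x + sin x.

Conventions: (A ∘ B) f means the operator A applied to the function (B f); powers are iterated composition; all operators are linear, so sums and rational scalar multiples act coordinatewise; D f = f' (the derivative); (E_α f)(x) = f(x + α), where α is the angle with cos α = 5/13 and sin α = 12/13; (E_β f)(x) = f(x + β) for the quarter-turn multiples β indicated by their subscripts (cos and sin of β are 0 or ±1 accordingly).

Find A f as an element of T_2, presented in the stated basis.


g(x) = (74/39)cos x + (319/39)sin x

E_pi/2 f = cos x + (8/3)sin x
D f = cos x + (8/3)sin x
E_alpha f = -(4/39)cos x + (37/13)sin x
(D + E_alpha) f = (35/39)cos x + (215/39)sin x
(E_pi/2 + (D + E_alpha)) f = (74/39)cos x + (319/39)sin x


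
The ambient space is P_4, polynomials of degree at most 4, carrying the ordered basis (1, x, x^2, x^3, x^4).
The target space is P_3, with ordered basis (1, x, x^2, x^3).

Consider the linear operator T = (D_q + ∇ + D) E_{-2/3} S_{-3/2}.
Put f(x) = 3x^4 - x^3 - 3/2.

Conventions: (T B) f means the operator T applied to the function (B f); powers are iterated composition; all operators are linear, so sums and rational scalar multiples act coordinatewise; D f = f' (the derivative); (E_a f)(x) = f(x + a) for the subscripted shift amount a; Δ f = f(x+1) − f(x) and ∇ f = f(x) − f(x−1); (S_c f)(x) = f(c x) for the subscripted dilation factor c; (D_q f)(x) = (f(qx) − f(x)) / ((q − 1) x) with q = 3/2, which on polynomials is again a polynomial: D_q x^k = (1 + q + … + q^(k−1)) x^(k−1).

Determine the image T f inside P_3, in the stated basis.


S_{-3/2} f = (243/16)x^4 + (27/8)x^3 - 3/2
E_{-2/3} S_{-3/2} f = (243/16)x^4 - (297/8)x^3 + (135/4)x^2 - (27/2)x + 1/2
D_q (E_{-2/3} S_{-3/2}) f = (15795/128)x^3 - (5643/32)x^2 + (675/8)x - 27/2
∇ (E_{-2/3} S_{-3/2}) f = (243/4)x^3 - (405/2)x^2 + (1917/8)x - 1593/16
D (E_{-2/3} S_{-3/2}) f = (243/4)x^3 - (891/8)x^2 + (135/2)x - 27/2
(D_q + ∇ + D) (E_{-2/3} S_{-3/2}) f = (31347/128)x^3 - (15687/32)x^2 + (783/2)x - 2025/16

the image equals g(x) = (31347/128)x^3 - (15687/32)x^2 + (783/2)x - 2025/16


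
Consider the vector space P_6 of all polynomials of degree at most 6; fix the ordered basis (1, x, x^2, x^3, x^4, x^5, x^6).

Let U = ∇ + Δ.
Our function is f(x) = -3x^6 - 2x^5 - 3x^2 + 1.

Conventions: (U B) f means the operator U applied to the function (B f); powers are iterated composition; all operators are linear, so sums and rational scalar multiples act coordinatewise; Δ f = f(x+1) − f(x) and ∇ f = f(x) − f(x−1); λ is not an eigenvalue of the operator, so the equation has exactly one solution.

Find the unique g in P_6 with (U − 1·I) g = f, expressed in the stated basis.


g(x) = 3x^6 + 38x^5 + 380x^4 + 3160x^3 + 19723x^2 + 81968x + 170331

write g with unknown coordinates in the stated basis and equate coefficients in (U − 1·I) g = f
solving from the highest basis element down gives g = 3x^6 + 38x^5 + 380x^4 + 3160x^3 + 19723x^2 + 81968x + 170331
check: U g = 36x^5 + 380x^4 + 3160x^3 + 19720x^2 + 81968x + 170332
so U g − 1·g = -3x^6 - 2x^5 - 3x^2 + 1 = f ✓


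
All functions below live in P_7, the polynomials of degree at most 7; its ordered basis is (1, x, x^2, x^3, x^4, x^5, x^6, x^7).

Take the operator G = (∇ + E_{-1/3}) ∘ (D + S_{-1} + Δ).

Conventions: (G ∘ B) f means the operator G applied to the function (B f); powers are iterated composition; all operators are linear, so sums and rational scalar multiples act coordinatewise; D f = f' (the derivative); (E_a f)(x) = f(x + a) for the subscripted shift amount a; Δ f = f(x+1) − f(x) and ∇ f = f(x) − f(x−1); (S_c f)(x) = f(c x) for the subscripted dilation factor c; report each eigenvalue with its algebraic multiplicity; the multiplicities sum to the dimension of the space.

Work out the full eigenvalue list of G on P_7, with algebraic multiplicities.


λ = -1 (multiplicity 4), λ = 1 (multiplicity 4)

image of 1: 1
image of x: -x + 4/3
image of x^2: x^2 + (16/3)x + 25/9
image of x^3: -x^3 + 4x^2 + (41/3)x - 89/27
image of x^4: x^4 + (32/3)x^3 + (50/3)x^2 - (148/27)x + 409/81
image of x^5: -x^5 + (20/3)x^4 + (410/9)x^3 - (890/27)x^2 + (2845/81)x - 1409/243
image of x^6: x^6 + 16x^5 + (125/3)x^4 - (740/27)x^3 + (2045/27)x^2 - (1850/81)x + 5149/729
image of x^7: -x^7 + (28/3)x^6 + (287/3)x^5 - (3115/27)x^4 + (19915/81)x^3 - (9863/81)x^2 + (46235/729)x - 17345/2187
the matrix is upper triangular; its diagonal is (1, -1, 1, -1, 1, -1, 1, -1)
for a triangular matrix the eigenvalues are the diagonal entries, with algebraic multiplicity their repetition count


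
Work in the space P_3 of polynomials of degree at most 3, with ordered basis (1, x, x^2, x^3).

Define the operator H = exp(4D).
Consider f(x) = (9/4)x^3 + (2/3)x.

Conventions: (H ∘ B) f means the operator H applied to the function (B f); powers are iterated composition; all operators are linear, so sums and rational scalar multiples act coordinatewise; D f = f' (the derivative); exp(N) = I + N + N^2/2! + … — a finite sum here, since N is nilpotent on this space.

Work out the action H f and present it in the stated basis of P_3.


order-1 term: 27x^2 + 8/3
order-2 term: 108x
order-3 term: 144
the series for exp(4D) f terminates at order 3
exp(4D) f = (9/4)x^3 + 27x^2 + (326/3)x + 440/3

the image equals g(x) = (9/4)x^3 + 27x^2 + (326/3)x + 440/3


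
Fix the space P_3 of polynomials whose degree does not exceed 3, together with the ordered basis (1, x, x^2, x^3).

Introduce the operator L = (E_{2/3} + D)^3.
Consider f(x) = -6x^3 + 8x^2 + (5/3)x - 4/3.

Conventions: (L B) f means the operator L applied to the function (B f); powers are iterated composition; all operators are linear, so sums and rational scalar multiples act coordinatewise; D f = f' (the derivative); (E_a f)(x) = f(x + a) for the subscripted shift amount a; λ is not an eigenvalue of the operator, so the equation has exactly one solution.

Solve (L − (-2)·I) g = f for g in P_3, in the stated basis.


the result is g(x) = -2x^3 + (38/3)x^2 - (17/3)x - 39

write g with unknown coordinates in the stated basis and equate coefficients in (L − (-2)·I) g = f
solving from the highest basis element down gives g = -2x^3 + (38/3)x^2 - (17/3)x - 39
check: L g = -2x^3 - (52/3)x^2 + 13x + 230/3
so L g − (-2)·g = -6x^3 + 8x^2 + (5/3)x - 4/3 = f ✓


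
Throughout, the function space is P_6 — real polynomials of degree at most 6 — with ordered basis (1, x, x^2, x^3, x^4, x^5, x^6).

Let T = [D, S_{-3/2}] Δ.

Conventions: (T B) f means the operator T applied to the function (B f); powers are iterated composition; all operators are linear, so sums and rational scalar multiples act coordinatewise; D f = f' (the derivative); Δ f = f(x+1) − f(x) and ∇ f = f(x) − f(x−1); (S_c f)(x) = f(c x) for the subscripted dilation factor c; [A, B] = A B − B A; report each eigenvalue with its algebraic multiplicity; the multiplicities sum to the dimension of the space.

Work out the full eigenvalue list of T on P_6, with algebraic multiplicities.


image of 1: 0
image of x: 0
image of x^2: -5
image of x^3: (45/2)x - 15/2
image of x^4: -(135/2)x^2 + 45x - 10
image of x^5: (675/4)x^3 - (675/4)x^2 + 75x - 25/2
image of x^6: -(6075/16)x^4 + (2025/4)x^3 - (675/2)x^2 + (225/2)x - 15
the matrix is upper triangular; its diagonal is (0, 0, 0, 0, 0, 0, 0)
for a triangular matrix the eigenvalues are the diagonal entries, with algebraic multiplicity their repetition count

λ = 0 (multiplicity 7)


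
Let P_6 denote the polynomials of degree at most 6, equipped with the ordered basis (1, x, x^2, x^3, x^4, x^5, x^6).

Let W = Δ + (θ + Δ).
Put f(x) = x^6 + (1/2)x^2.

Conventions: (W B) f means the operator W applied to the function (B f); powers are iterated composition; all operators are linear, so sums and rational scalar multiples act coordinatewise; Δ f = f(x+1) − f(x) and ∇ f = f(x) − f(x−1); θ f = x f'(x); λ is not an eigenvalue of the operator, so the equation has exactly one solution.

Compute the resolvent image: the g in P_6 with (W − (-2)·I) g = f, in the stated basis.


g(x) = (1/8)x^6 - (3/14)x^5 - (15/56)x^4 + (2/7)x^3 + (71/112)x^2 - (41/84)x - 25/336

write g with unknown coordinates in the stated basis and equate coefficients in (W − (-2)·I) g = f
solving from the highest basis element down gives g = (1/8)x^6 - (3/14)x^5 - (15/56)x^4 + (2/7)x^3 + (71/112)x^2 - (41/84)x - 25/336
check: W g = (3/4)x^6 + (3/7)x^5 + (15/28)x^4 - (4/7)x^3 - (43/56)x^2 + (41/42)x + 25/168
so W g − (-2)·g = x^6 + (1/2)x^2 = f ✓


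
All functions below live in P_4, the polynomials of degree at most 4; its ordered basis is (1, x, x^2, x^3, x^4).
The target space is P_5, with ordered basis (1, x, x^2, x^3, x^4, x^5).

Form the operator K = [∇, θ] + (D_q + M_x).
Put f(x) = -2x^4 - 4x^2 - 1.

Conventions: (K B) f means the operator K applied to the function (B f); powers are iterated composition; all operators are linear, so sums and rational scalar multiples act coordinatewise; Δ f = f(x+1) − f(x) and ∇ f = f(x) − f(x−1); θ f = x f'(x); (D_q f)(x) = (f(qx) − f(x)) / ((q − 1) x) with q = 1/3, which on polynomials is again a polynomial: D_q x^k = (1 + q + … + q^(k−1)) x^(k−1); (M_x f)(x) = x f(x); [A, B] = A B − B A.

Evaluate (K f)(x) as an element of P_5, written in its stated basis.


θ f = -8x^4 - 8x^2
∇ θ f = -32x^3 + 48x^2 - 48x + 16
∇ f = -8x^3 + 12x^2 - 16x + 6
θ ∇ f = -24x^3 + 24x^2 - 16x
[∇, θ] f = -8x^3 + 24x^2 - 32x + 16
D_q f = -(80/27)x^3 - (16/3)x
M_x f = -2x^5 - 4x^3 - x
(D_q + M_x) f = -2x^5 - (188/27)x^3 - (19/3)x
([∇, θ] + (D_q + M_x)) f = -2x^5 - (404/27)x^3 + 24x^2 - (115/3)x + 16

the result is g(x) = -2x^5 - (404/27)x^3 + 24x^2 - (115/3)x + 16


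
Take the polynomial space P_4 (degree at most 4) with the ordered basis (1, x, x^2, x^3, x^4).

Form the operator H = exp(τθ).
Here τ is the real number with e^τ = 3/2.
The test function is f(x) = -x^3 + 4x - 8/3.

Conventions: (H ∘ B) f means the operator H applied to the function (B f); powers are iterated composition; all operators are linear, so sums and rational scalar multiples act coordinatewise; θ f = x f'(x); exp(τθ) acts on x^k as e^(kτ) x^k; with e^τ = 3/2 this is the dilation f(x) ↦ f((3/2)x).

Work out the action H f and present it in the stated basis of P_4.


exp(τθ) x^k = e^(kτ) x^k; with e^τ = 3/2 this sends x^k to (3/2)^k x^k
x ↦ 3/2 x
x^3 ↦ 27/8 x^3
applying this coordinatewise to f: exp(τθ) f = -(27/8)x^3 + 6x - 8/3

the result is g(x) = -(27/8)x^3 + 6x - 8/3


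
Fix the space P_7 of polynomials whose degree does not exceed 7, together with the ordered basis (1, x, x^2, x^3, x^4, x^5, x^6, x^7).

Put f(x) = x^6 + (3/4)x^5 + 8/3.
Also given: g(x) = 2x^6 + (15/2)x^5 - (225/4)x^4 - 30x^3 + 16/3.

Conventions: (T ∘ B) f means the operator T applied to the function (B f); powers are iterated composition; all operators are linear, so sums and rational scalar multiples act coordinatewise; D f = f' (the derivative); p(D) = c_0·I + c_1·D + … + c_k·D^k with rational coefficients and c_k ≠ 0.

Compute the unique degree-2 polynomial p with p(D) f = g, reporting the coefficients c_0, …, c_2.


c_0 = 2, c_1 = 1, c_2 = -2

D^0 f = x^6 + (3/4)x^5 + 8/3
D^1 f = 6x^5 + (15/4)x^4
D^2 f = 30x^4 + 15x^3
matching coefficients of g against c_0 f + c_1 Df + … from the top degree down determines the c_i
solution: c_0 = 2, c_1 = 1, c_2 = -2


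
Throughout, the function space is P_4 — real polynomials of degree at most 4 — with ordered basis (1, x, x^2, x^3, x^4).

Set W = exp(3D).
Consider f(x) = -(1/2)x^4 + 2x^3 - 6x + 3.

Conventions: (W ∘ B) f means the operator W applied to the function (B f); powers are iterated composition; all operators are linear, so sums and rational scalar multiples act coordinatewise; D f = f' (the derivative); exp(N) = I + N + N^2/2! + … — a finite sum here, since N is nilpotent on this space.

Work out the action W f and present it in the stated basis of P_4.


order-1 term: -6x^3 + 18x^2 - 18
order-2 term: -27x^2 + 54x
order-3 term: -54x + 54
order-4 term: -81/2
the series for exp(3D) f terminates at order 4
exp(3D) f = -(1/2)x^4 - 4x^3 - 9x^2 - 6x - 3/2

g(x) = -(1/2)x^4 - 4x^3 - 9x^2 - 6x - 3/2


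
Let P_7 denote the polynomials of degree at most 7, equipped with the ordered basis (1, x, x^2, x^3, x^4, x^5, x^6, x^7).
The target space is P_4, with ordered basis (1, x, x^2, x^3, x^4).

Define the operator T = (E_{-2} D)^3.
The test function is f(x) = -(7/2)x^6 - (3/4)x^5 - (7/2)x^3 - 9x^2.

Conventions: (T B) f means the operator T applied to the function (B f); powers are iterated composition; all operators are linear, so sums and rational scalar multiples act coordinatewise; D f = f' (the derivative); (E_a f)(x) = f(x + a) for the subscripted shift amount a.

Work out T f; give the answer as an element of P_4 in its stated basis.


D f = -21x^5 - (15/4)x^4 - (21/2)x^2 - 18x
E_{-2} D f = -21x^5 + (825/4)x^4 - 810x^3 + (3159/2)x^2 - 1536x + 606
D (E_{-2} D) f = -105x^4 + 825x^3 - 2430x^2 + 3159x - 1536
E_{-2} D (E_{-2} D) f = -105x^4 + 1665x^3 - 9900x^2 + 26139x - 25854
D (E_{-2} D) (E_{-2} D) f = -420x^3 + 4995x^2 - 19800x + 26139
E_{-2} D (E_{-2} D) (E_{-2} D) f = -420x^3 + 7515x^2 - 44820x + 89079

g(x) = -420x^3 + 7515x^2 - 44820x + 89079


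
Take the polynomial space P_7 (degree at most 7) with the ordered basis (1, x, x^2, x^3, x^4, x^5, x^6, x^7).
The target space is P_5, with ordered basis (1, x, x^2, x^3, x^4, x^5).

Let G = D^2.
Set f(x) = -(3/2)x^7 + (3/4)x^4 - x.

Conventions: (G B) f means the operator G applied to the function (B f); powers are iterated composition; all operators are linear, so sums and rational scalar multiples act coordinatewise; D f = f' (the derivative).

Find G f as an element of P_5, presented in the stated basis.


the image equals g(x) = -63x^5 + 9x^2

D f = -(21/2)x^6 + 3x^3 - 1
D D f = -63x^5 + 9x^2


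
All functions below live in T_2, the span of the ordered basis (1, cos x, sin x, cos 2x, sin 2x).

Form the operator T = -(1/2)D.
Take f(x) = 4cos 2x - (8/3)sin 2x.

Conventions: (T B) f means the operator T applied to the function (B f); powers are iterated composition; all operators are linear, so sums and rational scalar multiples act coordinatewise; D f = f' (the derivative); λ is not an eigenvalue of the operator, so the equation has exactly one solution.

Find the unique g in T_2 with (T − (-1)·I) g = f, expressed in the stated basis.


write g with unknown coordinates in the stated basis and equate coefficients in (T − (-1)·I) g = f
solving from the highest basis element down gives g = (2/3)cos 2x - (10/3)sin 2x
check: T g = (10/3)cos 2x + (2/3)sin 2x
so T g − (-1)·g = 4cos 2x - (8/3)sin 2x = f ✓

g(x) = (2/3)cos 2x - (10/3)sin 2x


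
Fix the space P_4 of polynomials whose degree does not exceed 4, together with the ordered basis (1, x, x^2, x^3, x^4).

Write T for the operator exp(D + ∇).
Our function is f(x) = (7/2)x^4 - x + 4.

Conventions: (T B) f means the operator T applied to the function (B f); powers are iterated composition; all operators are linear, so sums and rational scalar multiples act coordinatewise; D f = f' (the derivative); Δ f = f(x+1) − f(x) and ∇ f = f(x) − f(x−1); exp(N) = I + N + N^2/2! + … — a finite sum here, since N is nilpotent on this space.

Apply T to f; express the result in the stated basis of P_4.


the result is g(x) = (7/2)x^4 + 28x^3 + 63x^2 + 41x + 9

order-1 term: 28x^3 - 21x^2 + 14x - 11/2
order-2 term: 84x^2 - 84x + 77/2
order-3 term: 112x - 84
order-4 term: 56
the series for exp(D + ∇) f terminates at order 4
exp(D + ∇) f = (7/2)x^4 + 28x^3 + 63x^2 + 41x + 9


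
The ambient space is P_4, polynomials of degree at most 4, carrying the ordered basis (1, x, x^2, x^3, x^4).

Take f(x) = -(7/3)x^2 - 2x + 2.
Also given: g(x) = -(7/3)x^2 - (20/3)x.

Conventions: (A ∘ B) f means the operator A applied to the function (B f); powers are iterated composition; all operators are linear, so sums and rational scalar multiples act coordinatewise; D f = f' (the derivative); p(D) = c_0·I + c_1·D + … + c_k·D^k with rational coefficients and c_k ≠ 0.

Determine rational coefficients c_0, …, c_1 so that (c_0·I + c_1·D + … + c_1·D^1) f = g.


D^0 f = -(7/3)x^2 - 2x + 2
D^1 f = -(14/3)x - 2
matching coefficients of g against c_0 f + c_1 Df + … from the top degree down determines the c_i
solution: c_0 = 1, c_1 = 1

p(D) = I + D, i.e. c_0 = 1, c_1 = 1


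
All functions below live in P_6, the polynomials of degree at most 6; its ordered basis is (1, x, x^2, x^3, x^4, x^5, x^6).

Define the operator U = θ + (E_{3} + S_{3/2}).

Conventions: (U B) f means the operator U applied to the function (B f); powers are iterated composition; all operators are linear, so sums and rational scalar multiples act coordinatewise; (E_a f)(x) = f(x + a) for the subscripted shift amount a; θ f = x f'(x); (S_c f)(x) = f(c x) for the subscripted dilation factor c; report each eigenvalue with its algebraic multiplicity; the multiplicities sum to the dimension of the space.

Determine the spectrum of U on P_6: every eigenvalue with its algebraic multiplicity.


image of 1: 2
image of x: (7/2)x + 3
image of x^2: (21/4)x^2 + 6x + 9
image of x^3: (59/8)x^3 + 9x^2 + 27x + 27
image of x^4: (161/16)x^4 + 12x^3 + 54x^2 + 108x + 81
image of x^5: (435/32)x^5 + 15x^4 + 90x^3 + 270x^2 + 405x + 243
image of x^6: (1177/64)x^6 + 18x^5 + 135x^4 + 540x^3 + 1215x^2 + 1458x + 729
the matrix is upper triangular; its diagonal is (2, 7/2, 21/4, 59/8, 161/16, 435/32, 1177/64)
for a triangular matrix the eigenvalues are the diagonal entries, with algebraic multiplicity their repetition count

λ = 2 (multiplicity 1), λ = 7/2 (multiplicity 1), λ = 21/4 (multiplicity 1), λ = 59/8 (multiplicity 1), λ = 161/16 (multiplicity 1), λ = 435/32 (multiplicity 1), λ = 1177/64 (multiplicity 1)


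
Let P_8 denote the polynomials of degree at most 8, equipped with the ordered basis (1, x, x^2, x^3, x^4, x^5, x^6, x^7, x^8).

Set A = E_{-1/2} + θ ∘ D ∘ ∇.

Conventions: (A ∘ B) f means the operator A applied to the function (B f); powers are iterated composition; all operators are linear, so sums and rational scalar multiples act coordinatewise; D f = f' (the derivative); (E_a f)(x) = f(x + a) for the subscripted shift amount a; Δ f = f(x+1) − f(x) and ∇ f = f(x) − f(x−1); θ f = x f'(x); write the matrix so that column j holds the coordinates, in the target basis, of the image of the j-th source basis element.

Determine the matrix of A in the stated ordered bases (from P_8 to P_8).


the matrix is [[1, -1/2, 1/4, -1/8, 1/16, -1/32, 1/64, -1/128, 1/256]; [0, 1, -1, 27/4, -25/2, 325/16, -483/16, 2695/64, -897/16]; [0, 0, 1, -3/2, 51/2, -245/4, 1935/16, -6741/32, 5383/16]; [0, 0, 0, 1, -2, 125/2, -365/2, 6755/16, -3367/4]; [0, 0, 0, 0, 1, -5/2, 495/4, -3395/8, 8995/8]; [0, 0, 0, 0, 0, 1, -3, 861/4, -847]; [0, 0, 0, 0, 0, 0, 1, -7/2, 343]; [0, 0, 0, 0, 0, 0, 0, 1, -4]; [0, 0, 0, 0, 0, 0, 0, 0, 1]] (rows listed top to bottom)

image of 1: 1
image of x: x - 1/2
image of x^2: x^2 - x + 1/4
image of x^3: x^3 - (3/2)x^2 + (27/4)x - 1/8
image of x^4: x^4 - 2x^3 + (51/2)x^2 - (25/2)x + 1/16
image of x^5: x^5 - (5/2)x^4 + (125/2)x^3 - (245/4)x^2 + (325/16)x - 1/32
image of x^6: x^6 - 3x^5 + (495/4)x^4 - (365/2)x^3 + (1935/16)x^2 - (483/16)x + 1/64
image of x^7: x^7 - (7/2)x^6 + (861/4)x^5 - (3395/8)x^4 + (6755/16)x^3 - (6741/32)x^2 + (2695/64)x - 1/128
image of x^8: x^8 - 4x^7 + 343x^6 - 847x^5 + (8995/8)x^4 - (3367/4)x^3 + (5383/16)x^2 - (897/16)x + 1/256
each image's coordinates form column j of the matrix


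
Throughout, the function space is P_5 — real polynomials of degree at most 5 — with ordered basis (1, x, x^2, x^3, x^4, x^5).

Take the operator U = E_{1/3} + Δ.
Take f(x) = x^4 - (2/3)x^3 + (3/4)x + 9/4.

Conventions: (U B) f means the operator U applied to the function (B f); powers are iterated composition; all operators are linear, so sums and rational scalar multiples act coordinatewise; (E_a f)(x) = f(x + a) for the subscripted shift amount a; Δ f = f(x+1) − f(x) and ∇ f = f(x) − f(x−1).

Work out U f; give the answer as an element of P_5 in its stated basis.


g(x) = x^4 + (14/3)x^3 + 4x^2 + (289/108)x + 1157/324

E_{1/3} f = x^4 + (2/3)x^3 + (73/108)x + 403/162
Δ f = 4x^3 + 4x^2 + 2x + 13/12
(E_{1/3} + Δ) f = x^4 + (14/3)x^3 + 4x^2 + (289/108)x + 1157/324


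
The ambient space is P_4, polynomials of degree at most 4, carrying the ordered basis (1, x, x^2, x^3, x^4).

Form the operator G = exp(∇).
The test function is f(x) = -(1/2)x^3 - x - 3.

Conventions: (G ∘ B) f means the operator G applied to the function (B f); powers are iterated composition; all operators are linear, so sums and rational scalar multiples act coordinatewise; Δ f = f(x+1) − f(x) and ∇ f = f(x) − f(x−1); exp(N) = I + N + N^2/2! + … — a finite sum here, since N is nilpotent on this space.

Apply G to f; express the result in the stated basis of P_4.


the image equals g(x) = -(1/2)x^3 - (3/2)x^2 - x - 7/2

order-1 term: -(3/2)x^2 + (3/2)x - 3/2
order-2 term: -(3/2)x + 3/2
order-3 term: -1/2
the series for exp(∇) f terminates at order 3
exp(∇) f = -(1/2)x^3 - (3/2)x^2 - x - 7/2


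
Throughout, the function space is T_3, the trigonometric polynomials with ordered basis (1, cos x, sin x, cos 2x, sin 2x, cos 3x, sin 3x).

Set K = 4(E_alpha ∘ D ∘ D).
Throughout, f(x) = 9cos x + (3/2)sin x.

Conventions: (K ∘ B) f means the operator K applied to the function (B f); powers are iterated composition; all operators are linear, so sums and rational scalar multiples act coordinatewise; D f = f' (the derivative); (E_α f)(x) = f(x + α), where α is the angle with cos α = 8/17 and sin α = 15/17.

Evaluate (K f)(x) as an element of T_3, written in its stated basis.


D f = (3/2)cos x - 9sin x
D D f = -9cos x - (3/2)sin x
E_alpha D D f = -(189/34)cos x + (123/17)sin x
(4(E_alpha ∘ D ∘ D)) f = -(378/17)cos x + (492/17)sin x

the image equals g(x) = -(378/17)cos x + (492/17)sin x


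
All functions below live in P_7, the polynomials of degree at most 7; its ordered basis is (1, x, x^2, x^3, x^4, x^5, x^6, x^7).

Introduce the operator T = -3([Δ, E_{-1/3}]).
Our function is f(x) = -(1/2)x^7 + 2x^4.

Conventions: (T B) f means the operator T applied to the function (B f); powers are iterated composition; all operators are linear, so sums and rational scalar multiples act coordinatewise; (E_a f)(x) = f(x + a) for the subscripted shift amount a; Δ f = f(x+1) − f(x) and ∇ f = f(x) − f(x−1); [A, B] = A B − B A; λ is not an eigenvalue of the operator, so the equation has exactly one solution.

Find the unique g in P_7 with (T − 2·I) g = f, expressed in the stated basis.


g(x) = (1/4)x^7 - x^4

write g with unknown coordinates in the stated basis and equate coefficients in (T − 2·I) g = f
solving from the highest basis element down gives g = (1/4)x^7 - x^4
check: T g = 0
so T g − 2·g = -(1/2)x^7 + 2x^4 = f ✓


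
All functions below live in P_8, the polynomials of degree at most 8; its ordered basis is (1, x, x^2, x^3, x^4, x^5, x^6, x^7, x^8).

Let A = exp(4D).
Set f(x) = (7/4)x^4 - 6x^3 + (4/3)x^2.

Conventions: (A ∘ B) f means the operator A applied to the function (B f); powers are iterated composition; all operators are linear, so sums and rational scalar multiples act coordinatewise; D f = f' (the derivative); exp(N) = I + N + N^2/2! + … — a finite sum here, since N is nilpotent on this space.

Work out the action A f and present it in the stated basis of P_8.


the image equals g(x) = (7/4)x^4 + 22x^3 + (292/3)x^2 + (512/3)x + 256/3

order-1 term: 28x^3 - 72x^2 + (32/3)x
order-2 term: 168x^2 - 288x + 64/3
order-3 term: 448x - 384
order-4 term: 448
the series for exp(4D) f terminates at order 4
exp(4D) f = (7/4)x^4 + 22x^3 + (292/3)x^2 + (512/3)x + 256/3


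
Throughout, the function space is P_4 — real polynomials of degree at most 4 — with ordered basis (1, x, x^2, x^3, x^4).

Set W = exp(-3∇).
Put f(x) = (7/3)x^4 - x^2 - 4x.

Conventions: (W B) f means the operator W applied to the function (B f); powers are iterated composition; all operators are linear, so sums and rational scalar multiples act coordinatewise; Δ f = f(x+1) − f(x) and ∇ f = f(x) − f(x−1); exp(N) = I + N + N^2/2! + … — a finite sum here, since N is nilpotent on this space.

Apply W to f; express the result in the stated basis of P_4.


the result is g(x) = (7/3)x^4 - 28x^3 + 167x^2 - 530x + 721

order-1 term: -28x^3 + 42x^2 - 22x + 16
order-2 term: 126x^2 - 252x + 138
order-3 term: -252x + 378
order-4 term: 189
the series for exp(-3∇) f terminates at order 4
exp(-3∇) f = (7/3)x^4 - 28x^3 + 167x^2 - 530x + 721


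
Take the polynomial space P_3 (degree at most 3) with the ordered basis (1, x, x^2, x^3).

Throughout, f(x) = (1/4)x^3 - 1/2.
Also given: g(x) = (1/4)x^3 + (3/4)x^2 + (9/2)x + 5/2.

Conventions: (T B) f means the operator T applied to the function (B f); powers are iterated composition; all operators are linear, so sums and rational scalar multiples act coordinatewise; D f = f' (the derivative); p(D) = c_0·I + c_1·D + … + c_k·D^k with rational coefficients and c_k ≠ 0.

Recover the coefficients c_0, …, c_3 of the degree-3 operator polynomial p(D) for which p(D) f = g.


D^0 f = (1/4)x^3 - 1/2
D^1 f = (3/4)x^2
D^2 f = (3/2)x
D^3 f = 3/2
matching coefficients of g against c_0 f + c_1 Df + … from the top degree down determines the c_i
solution: c_0 = 1, c_1 = 1, c_2 = 3, c_3 = 2

c_0 = 1, c_1 = 1, c_2 = 3, c_3 = 2


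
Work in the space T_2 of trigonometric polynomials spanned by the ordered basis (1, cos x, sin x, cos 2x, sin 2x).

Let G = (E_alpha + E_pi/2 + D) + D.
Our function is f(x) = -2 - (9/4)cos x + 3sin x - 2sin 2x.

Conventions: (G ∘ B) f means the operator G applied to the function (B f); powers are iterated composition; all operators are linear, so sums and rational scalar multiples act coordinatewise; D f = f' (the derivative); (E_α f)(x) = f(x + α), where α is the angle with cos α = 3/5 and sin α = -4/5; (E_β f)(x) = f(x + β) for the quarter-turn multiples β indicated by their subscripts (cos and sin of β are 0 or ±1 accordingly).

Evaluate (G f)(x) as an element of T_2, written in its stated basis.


the image equals g(x) = -4 + (21/4)cos x + (27/4)sin x - (152/25)cos 2x + (64/25)sin 2x

E_alpha f = -2 - (15/4)cos x + (48/25)cos 2x + (14/25)sin 2x
E_pi/2 f = -2 + 3cos x + (9/4)sin x + 2sin 2x
D f = 3cos x + (9/4)sin x - 4cos 2x
(E_alpha + E_pi/2 + D) f = -4 + (9/4)cos x + (9/2)sin x - (52/25)cos 2x + (64/25)sin 2x
D f = 3cos x + (9/4)sin x - 4cos 2x
((E_alpha + E_pi/2 + D) + D) f = -4 + (21/4)cos x + (27/4)sin x - (152/25)cos 2x + (64/25)sin 2x


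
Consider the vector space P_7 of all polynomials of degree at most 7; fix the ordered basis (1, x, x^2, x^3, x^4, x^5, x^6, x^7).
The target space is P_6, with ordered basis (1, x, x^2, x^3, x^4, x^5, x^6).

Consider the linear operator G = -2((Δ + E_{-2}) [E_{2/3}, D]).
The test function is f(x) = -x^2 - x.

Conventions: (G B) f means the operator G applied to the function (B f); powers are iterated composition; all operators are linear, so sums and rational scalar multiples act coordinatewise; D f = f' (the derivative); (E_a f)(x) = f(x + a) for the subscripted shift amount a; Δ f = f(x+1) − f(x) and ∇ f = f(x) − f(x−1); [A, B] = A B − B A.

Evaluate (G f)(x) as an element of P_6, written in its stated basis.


the image equals g(x) = 0

D f = -2x - 1
E_{2/3} D f = -2x - 7/3
E_{2/3} f = -x^2 - (7/3)x - 10/9
D E_{2/3} f = -2x - 7/3
[E_{2/3}, D] f = 0
Δ [E_{2/3}, D] f = 0
E_{-2} [E_{2/3}, D] f = 0
(Δ + E_{-2}) [E_{2/3}, D] f = 0
(-2((Δ + E_{-2}) [E_{2/3}, D])) f = 0


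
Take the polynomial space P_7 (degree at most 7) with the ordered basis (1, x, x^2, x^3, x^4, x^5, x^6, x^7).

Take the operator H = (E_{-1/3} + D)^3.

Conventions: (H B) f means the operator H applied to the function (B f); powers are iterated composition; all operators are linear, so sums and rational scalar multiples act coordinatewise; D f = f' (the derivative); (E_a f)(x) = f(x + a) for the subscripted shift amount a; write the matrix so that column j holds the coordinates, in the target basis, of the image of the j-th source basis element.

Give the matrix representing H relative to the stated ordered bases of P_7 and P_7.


image of 1: 1
image of x: x + 2
image of x^2: x^2 + 4x + 3
image of x^3: x^3 + 6x^2 + 9x + 3
image of x^4: x^4 + 8x^3 + 18x^2 + 12x + 13/9
image of x^5: x^5 + 10x^4 + 30x^3 + 30x^2 + (65/9)x - 7/27
image of x^6: x^6 + 12x^5 + 45x^4 + 60x^3 + (65/3)x^2 - (14/9)x - 7/27
image of x^7: x^7 + 14x^6 + 63x^5 + 105x^4 + (455/9)x^3 - (49/9)x^2 - (49/27)x + 79/243
each image's coordinates form column j of the matrix

the matrix is [[1, 2, 3, 3, 13/9, -7/27, -7/27, 79/243]; [0, 1, 4, 9, 12, 65/9, -14/9, -49/27]; [0, 0, 1, 6, 18, 30, 65/3, -49/9]; [0, 0, 0, 1, 8, 30, 60, 455/9]; [0, 0, 0, 0, 1, 10, 45, 105]; [0, 0, 0, 0, 0, 1, 12, 63]; [0, 0, 0, 0, 0, 0, 1, 14]; [0, 0, 0, 0, 0, 0, 0, 1]] (rows listed top to bottom)


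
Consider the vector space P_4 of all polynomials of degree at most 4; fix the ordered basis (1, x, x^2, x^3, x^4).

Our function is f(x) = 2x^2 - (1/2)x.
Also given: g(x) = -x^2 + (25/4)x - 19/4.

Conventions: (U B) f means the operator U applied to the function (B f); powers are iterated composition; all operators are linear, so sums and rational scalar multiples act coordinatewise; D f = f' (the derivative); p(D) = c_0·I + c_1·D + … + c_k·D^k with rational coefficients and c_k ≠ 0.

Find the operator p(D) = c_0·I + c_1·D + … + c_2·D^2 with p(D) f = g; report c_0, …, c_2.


p(D) = -(1/2)·I + (3/2)·D − D^2, i.e. c_0 = -1/2, c_1 = 3/2, c_2 = -1

D^0 f = 2x^2 - (1/2)x
D^1 f = 4x - 1/2
D^2 f = 4
matching coefficients of g against c_0 f + c_1 Df + … from the top degree down determines the c_i
solution: c_0 = -1/2, c_1 = 3/2, c_2 = -1


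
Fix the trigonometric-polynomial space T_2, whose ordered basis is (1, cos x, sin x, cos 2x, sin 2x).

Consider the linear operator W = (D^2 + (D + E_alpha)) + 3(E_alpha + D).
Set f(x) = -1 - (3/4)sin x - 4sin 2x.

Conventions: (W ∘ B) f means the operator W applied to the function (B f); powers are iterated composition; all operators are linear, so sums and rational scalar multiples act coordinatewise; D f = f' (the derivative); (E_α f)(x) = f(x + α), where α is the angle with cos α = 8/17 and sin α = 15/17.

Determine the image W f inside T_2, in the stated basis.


g(x) = -4 - (96/17)cos x - (45/68)sin x - (13088/289)cos 2x + (7200/289)sin 2x

D f = -(3/4)cos x - 8cos 2x
D D f = (3/4)sin x + 16sin 2x
D f = -(3/4)cos x - 8cos 2x
E_alpha f = -1 - (45/68)cos x - (6/17)sin x - (960/289)cos 2x + (644/289)sin 2x
(D + E_alpha) f = -1 - (24/17)cos x - (6/17)sin x - (3272/289)cos 2x + (644/289)sin 2x
(D^2 + (D + E_alpha)) f = -1 - (24/17)cos x + (27/68)sin x - (3272/289)cos 2x + (5268/289)sin 2x
E_alpha f = -1 - (45/68)cos x - (6/17)sin x - (960/289)cos 2x + (644/289)sin 2x
D f = -(3/4)cos x - 8cos 2x
(E_alpha + D) f = -1 - (24/17)cos x - (6/17)sin x - (3272/289)cos 2x + (644/289)sin 2x
(3(E_alpha + D)) f = -3 - (72/17)cos x - (18/17)sin x - (9816/289)cos 2x + (1932/289)sin 2x
((D^2 + (D + E_alpha)) + 3(E_alpha + D)) f = -4 - (96/17)cos x - (45/68)sin x - (13088/289)cos 2x + (7200/289)sin 2x


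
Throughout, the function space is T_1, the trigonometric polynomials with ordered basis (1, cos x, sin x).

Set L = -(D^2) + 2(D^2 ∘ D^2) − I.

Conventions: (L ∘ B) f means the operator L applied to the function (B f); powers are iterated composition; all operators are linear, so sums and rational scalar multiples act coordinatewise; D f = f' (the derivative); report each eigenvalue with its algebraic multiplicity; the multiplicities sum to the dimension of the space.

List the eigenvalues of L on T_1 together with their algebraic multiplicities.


λ = -1 (multiplicity 1), λ = 2 (multiplicity 2)

image of 1: -1
image of cos x: 2cos x
image of sin x: 2sin x
the matrix is diagonal; its diagonal is (-1, 2, 2)
for a triangular matrix the eigenvalues are the diagonal entries, with algebraic multiplicity their repetition count


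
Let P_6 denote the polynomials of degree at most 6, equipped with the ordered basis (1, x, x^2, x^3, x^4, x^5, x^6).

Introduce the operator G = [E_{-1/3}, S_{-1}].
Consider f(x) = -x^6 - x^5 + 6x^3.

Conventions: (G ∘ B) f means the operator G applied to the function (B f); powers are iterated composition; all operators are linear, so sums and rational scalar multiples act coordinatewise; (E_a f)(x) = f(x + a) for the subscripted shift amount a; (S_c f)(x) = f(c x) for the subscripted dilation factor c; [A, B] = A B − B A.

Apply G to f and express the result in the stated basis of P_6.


g(x) = 4x^5 - (10/3)x^4 + (40/27)x^3 + (304/27)x^2 + (4/81)x + 106/243

S_{-1} f = -x^6 + x^5 - 6x^3
E_{-1/3} S_{-1} f = -x^6 + 3x^5 - (10/3)x^4 - (112/27)x^3 + (49/9)x^2 - (155/81)x + 158/729
E_{-1/3} f = -x^6 + x^5 + (152/27)x^3 - (157/27)x^2 + (53/27)x - 160/729
S_{-1} E_{-1/3} f = -x^6 - x^5 - (152/27)x^3 - (157/27)x^2 - (53/27)x - 160/729
[E_{-1/3}, S_{-1}] f = 4x^5 - (10/3)x^4 + (40/27)x^3 + (304/27)x^2 + (4/81)x + 106/243


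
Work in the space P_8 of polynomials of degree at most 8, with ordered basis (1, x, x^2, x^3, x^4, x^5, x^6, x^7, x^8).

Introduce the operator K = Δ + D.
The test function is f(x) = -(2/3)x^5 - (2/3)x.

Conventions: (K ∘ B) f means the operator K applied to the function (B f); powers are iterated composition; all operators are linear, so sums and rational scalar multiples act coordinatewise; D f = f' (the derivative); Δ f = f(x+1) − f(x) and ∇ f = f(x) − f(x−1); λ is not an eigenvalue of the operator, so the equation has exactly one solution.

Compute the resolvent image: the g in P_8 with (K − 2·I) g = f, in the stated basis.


the result is g(x) = (1/3)x^5 + (5/3)x^4 + (25/3)x^3 + (95/3)x^2 + (241/3)x + 304/3

write g with unknown coordinates in the stated basis and equate coefficients in (K − 2·I) g = f
solving from the highest basis element down gives g = (1/3)x^5 + (5/3)x^4 + (25/3)x^3 + (95/3)x^2 + (241/3)x + 304/3
check: K g = (10/3)x^4 + (50/3)x^3 + (190/3)x^2 + 160x + 608/3
so K g − 2·g = -(2/3)x^5 - (2/3)x = f ✓


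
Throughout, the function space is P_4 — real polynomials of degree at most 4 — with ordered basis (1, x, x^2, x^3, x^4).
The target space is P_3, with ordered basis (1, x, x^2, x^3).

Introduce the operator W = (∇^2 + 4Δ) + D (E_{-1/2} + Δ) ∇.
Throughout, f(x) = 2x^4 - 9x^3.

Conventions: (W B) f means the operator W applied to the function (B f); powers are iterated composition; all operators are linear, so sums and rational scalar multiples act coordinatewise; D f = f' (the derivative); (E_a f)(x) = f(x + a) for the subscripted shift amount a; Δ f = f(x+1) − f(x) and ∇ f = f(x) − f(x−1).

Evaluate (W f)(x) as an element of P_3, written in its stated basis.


the result is g(x) = 32x^3 - 12x^2 - 232x + 80

∇ f = 8x^3 - 39x^2 + 35x - 11
∇ ∇ f = 24x^2 - 102x + 82
Δ f = 8x^3 - 15x^2 - 19x - 7
(4Δ) f = 32x^3 - 60x^2 - 76x - 28
(∇^2 + 4Δ) f = 32x^3 - 36x^2 - 178x + 54
∇ f = 8x^3 - 39x^2 + 35x - 11
E_{-1/2} ∇ f = 8x^3 - 51x^2 + 80x - 157/4
Δ ∇ f = 24x^2 - 54x + 4
(E_{-1/2} + Δ) ∇ f = 8x^3 - 27x^2 + 26x - 141/4
D (E_{-1/2} + Δ) ∇ f = 24x^2 - 54x + 26
((∇^2 + 4Δ) + D (E_{-1/2} + Δ) ∇) f = 32x^3 - 12x^2 - 232x + 80


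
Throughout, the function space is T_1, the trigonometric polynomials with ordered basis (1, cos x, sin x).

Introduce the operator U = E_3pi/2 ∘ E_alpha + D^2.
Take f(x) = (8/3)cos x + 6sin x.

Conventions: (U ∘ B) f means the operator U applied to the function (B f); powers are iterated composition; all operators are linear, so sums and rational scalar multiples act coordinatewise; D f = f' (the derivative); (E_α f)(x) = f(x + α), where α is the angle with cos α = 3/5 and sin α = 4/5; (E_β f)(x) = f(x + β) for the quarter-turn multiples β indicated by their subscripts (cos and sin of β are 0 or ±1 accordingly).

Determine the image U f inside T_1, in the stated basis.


g(x) = -(62/15)cos x + (2/5)sin x

E_alpha f = (32/5)cos x + (22/15)sin x
E_3pi/2 E_alpha f = -(22/15)cos x + (32/5)sin x
D f = 6cos x - (8/3)sin x
D D f = -(8/3)cos x - 6sin x
(E_3pi/2 ∘ E_alpha + D^2) f = -(62/15)cos x + (2/5)sin x
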